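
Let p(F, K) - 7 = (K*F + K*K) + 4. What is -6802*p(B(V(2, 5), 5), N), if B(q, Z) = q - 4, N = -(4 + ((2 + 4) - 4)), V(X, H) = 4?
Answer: -319694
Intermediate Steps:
N = -6 (N = -(4 + (6 - 4)) = -(4 + 2) = -1*6 = -6)
B(q, Z) = -4 + q
p(F, K) = 11 + K² + F*K (p(F, K) = 7 + ((K*F + K*K) + 4) = 7 + ((F*K + K²) + 4) = 7 + ((K² + F*K) + 4) = 7 + (4 + K² + F*K) = 11 + K² + F*K)
-6802*p(B(V(2, 5), 5), N) = -6802*(11 + (-6)² + (-4 + 4)*(-6)) = -6802*(11 + 36 + 0*(-6)) = -6802*(11 + 36 + 0) = -6802*47 = -319694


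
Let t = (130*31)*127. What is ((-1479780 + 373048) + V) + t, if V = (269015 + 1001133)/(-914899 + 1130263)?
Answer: -32030877865/53841 ≈ -5.9492e+5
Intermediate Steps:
t = 511810 (t = 4030*127 = 511810)
V = 317537/53841 (V = 1270148/215364 = 1270148*(1/215364) = 317537/53841 ≈ 5.8977)
((-1479780 + 373048) + V) + t = ((-1479780 + 373048) + 317537/53841) + 511810 = (-1106732 + 317537/53841) + 511810 = -59587240075/53841 + 511810 = -32030877865/53841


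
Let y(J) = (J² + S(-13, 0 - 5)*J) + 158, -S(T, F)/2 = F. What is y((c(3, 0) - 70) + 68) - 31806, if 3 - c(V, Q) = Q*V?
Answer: -31637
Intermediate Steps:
c(V, Q) = 3 - Q*V
S(T, F) = -2*F
y(J) = 158 + J² + 10*J (y(J) = (J² + (-2*(0 - 5))*J) + 158 = (J² + (-2*(-5))*J) + 158 = (J² + 10*J) + 158 = 158 + J² + 10*J)
y((c(3, 0) - 70) + 68) - 31806 = (158 + (((3 - 1*0*3) - 70) + 68)² + 10*(((3 - 1*0*3) - 70) + 68)) - 31806 = (158 + (((3 + 0) - 70) + 68)² + 10*(((3 + 0) - 70) + 68)) - 31806 = (158 + ((3 - 70) + 68)² + 10*((3 - 70) + 68)) - 31806 = (158 + (-67 + 68)² + 10*(-67 + 68)) - 31806 = (158 + 1² + 10*1) - 31806 = (158 + 1 + 10) - 31806 = 169 - 31806 = -31637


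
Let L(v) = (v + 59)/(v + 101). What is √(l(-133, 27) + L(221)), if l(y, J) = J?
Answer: √14743/23 ≈ 5.2792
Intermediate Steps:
L(v) = (59 + v)/(101 + v)
√(l(-133, 27) + L(221)) = √(27 + (59 + 221)/(101 + 221)) = √(27 + 280/322) = √(27 + (1/322)*280) = √(27 + 20/23) = √(641/23) = √14743/23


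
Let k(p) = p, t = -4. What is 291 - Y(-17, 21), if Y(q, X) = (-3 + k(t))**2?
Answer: 242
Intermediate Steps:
Y(q, X) = 49 (Y(q, X) = (-3 - 4)**2 = (-7)**2 = 49)
291 - Y(-17, 21) = 291 - 1*49 = 291 - 49 = 242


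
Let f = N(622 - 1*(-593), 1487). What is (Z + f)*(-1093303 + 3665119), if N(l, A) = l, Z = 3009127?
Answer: 7742045721072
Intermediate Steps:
f = 1215 (f = 622 - 1*(-593) = 622 + 593 = 1215)
(Z + f)*(-1093303 + 3665119) = (3009127 + 1215)*(-1093303 + 3665119) = 3010342*2571816 = 7742045721072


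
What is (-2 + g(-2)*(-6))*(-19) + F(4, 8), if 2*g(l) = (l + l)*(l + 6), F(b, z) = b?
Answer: -870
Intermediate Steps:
g(l) = l*(6 + l) (g(l) = ((l + l)*(l + 6))/2 = ((2*l)*(6 + l))/2 = (2*l*(6 + l))/2 = l*(6 + l))
(-2 + g(-2)*(-6))*(-19) + F(4, 8) = (-2 - 2*(6 - 2)*(-6))*(-19) + 4 = (-2 - 2*4*(-6))*(-19) + 4 = (-2 - 8*(-6))*(-19) + 4 = (-2 + 48)*(-19) + 4 = 46*(-19) + 4 = -874 + 4 = -870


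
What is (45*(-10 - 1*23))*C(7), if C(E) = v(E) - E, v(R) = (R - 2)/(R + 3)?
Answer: 19305/2 ≈ 9652.5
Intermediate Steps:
v(R) = (-2 + R)/(3 + R)
C(E) = -E + (-2 + E)/(3 + E) (C(E) = (-2 + E)/(3 + E) - E = -E + (-2 + E)/(3 + E))
(45*(-10 - 1*23))*C(7) = (45*(-10 - 1*23))*((-2 + 7 - 1*7*(3 + 7))/(3 + 7)) = (45*(-10 - 23))*((-2 + 7 - 1*7*10)/10) = (45*(-33))*((-2 + 7 - 70)/10) = -297*(-65)/2 = -1485*(-13/2) = 19305/2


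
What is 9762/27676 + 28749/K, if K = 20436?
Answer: 82929463/47132228 ≈ 1.7595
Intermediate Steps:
9762/27676 + 28749/K = 9762/27676 + 28749/20436 = 9762*(1/27676) + 28749*(1/20436) = 4881/13838 + 9583/6812 = 82929463/47132228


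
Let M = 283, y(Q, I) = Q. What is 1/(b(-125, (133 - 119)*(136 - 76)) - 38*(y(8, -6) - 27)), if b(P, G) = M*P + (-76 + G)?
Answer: -1/33889 ≈ -2.9508e-5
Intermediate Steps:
b(P, G) = -76 + G + 283*P (b(P, G) = 283*P + (-76 + G) = -76 + G + 283*P)
1/(b(-125, (133 - 119)*(136 - 76)) - 38*(y(8, -6) - 27)) = 1/((-76 + (133 - 119)*(136 - 76) + 283*(-125)) - 38*(8 - 27)) = 1/((-76 + 14*60 - 35375) - 38*(-19)) = 1/((-76 + 840 - 35375) + 722) = 1/(-34611 + 722) = 1/(-33889) = -1/33889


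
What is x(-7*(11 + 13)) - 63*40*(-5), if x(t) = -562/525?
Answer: 6614438/525 ≈ 12599.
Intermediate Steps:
x(t) = -562/525 (x(t) = -562*1/525 = -562/525)
x(-7*(11 + 13)) - 63*40*(-5) = -562/525 - 63*40*(-5) = -562/525 - 2520*(-5) = -562/525 + 12600 = 6614438/525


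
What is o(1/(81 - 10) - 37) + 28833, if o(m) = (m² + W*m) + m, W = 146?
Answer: 124835467/5041 ≈ 24764.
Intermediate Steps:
o(m) = m² + 147*m (o(m) = (m² + 146*m) + m = m² + 147*m)
o(1/(81 - 10) - 37) + 28833 = (1/(81 - 10) - 37)*(147 + (1/(81 - 10) - 37)) + 28833 = (1/71 - 37)*(147 + (1/71 - 37)) + 28833 = -2626*(147 - 2626/71)/71 + 28833 = -2626/71*7811/71 + 28833 = -20511686/5041 + 28833 = 124835467/5041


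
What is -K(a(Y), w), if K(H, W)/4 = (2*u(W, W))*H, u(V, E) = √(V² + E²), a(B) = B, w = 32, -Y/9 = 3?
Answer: 6912*√2 ≈ 9775.0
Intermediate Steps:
Y = -27 (Y = -9*3 = -27)
u(V, E) = √(E² + V²)
K(H, W) = 8*H*√2*√(W²) (K(H, W) = 4*((2*√(W² + W²))*H) = 4*((2*√(2*W²))*H) = 4*((2*(√2*√(W²)))*H) = 4*((2*√2*√(W²))*H) = 4*(2*H*√2*√(W²)) = 8*H*√2*√(W²))
-K(a(Y), w) = -8*(-27)*√2*√(32²) = -8*(-27)*√2*√1024 = -8*(-27)*√2*32 = -(-6912)*√2 = 6912*√2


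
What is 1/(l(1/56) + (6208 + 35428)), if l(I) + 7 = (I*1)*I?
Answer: 3136/130548545 ≈ 2.4022e-5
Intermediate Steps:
l(I) = -7 + I² (l(I) = -7 + (I*1)*I = -7 + I*I = -7 + I²)
1/(l(1/56) + (6208 + 35428)) = 1/((-7 + (1/56)²) + (6208 + 35428)) = 1/((-7 + (1/56)²) + 41636) = 1/((-7 + 1/3136) + 41636) = 1/(-21951/3136 + 41636) = 1/(130548545/3136) = 3136/130548545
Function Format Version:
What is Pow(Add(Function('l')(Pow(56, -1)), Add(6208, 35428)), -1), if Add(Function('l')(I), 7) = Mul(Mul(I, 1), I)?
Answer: Rational(3136, 130548545) ≈ 2.4022e-5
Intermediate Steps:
Function('l')(I) = Add(-7, Pow(I, 2)) (Function('l')(I) = Add(-7, Mul(Mul(I, 1), I)) = Add(-7, Mul(I, I)) = Add(-7, Pow(I, 2)))
Pow(Add(Function('l')(Pow(56, -1)), Add(6208, 35428)), -1) = Pow(Add(Add(-7, Pow(Pow(56, -1), 2)), Add(6208, 35428)), -1) = Pow(Add(Add(-7, Pow(Rational(1, 56), 2)), 41636), -1) = Pow(Add(Add(-7, Rational(1, 3136)), 41636), -1) = Pow(Add(Rational(-21951, 3136), 41636), -1) = Pow(Rational(130548545, 3136), -1) = Rational(3136, 130548545)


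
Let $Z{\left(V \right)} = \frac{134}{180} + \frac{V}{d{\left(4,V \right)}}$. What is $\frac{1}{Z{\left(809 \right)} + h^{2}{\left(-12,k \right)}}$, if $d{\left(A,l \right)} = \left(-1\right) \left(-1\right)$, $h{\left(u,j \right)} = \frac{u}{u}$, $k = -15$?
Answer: $\frac{90}{72967} \approx 0.0012334$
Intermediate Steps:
$h{\left(u,j \right)} = 1$
$d{\left(A,l \right)} = 1$
$Z{\left(V \right)} = \frac{67}{90} + V$ ($Z{\left(V \right)} = \frac{134}{180} + \frac{V}{1} = 134 \cdot \frac{1}{180} + V 1 = \frac{67}{90} + V$)
$\frac{1}{Z{\left(809 \right)} + h^{2}{\left(-12,k \right)}} = \frac{1}{\left(\frac{67}{90} + 809\right) + 1^{2}} = \frac{1}{\frac{72877}{90} + 1} = \frac{1}{\frac{72967}{90}} = \frac{90}{72967}$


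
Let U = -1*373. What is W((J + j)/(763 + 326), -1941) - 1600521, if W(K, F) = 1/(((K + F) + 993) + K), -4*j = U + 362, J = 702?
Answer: -3300154265103/2061925 ≈ -1.6005e+6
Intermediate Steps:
U = -373
j = 11/4 (j = -(-373 + 362)/4 = -¼*(-11) = 11/4 ≈ 2.7500)
W(K, F) = 1/(993 + F + 2*K) (W(K, F) = 1/(((F + K) + 993) + K) = 1/((993 + F + K) + K) = 1/(993 + F + 2*K))
W((J + j)/(763 + 326), -1941) - 1600521 = 1/(993 - 1941 + 2*((702 + 11/4)/(763 + 326))) - 1600521 = 1/(993 - 1941 + 2*((2819/4)/1089)) - 1600521 = 1/(993 - 1941 + 2*((2819/4)*(1/1089))) - 1600521 = 1/(993 - 1941 + 2*(2819/4356)) - 1600521 = 1/(993 - 1941 + 2819/2178) - 1600521 = 1/(-2061925/2178) - 1600521 = -2178/2061925 - 1600521 = -3300154265103/2061925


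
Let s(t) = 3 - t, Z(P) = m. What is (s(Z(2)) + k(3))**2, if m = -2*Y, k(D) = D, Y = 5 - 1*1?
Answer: 196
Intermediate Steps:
Y = 4 (Y = 5 - 1 = 4)
m = -8 (m = -2*4 = -8)
Z(P) = -8
(s(Z(2)) + k(3))**2 = ((3 - 1*(-8)) + 3)**2 = ((3 + 8) + 3)**2 = (11 + 3)**2 = 14**2 = 196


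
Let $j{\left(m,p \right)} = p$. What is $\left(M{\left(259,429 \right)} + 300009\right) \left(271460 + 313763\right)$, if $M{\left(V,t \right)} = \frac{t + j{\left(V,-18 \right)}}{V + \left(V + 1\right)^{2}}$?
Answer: $\frac{11914151921454666}{67859} \approx 1.7557 \cdot 10^{11}$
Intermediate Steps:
$M{\left(V,t \right)} = \frac{-18 + t}{V + \left(1 + V\right)^{2}}$ ($M{\left(V,t \right)} = \frac{t - 18}{V + \left(V + 1\right)^{2}} = \frac{-18 + t}{V + \left(1 + V\right)^{2}}$)
$\left(M{\left(259,429 \right)} + 300009\right) \left(271460 + 313763\right) = \left(\frac{-18 + 429}{259 + \left(1 + 259\right)^{2}} + 300009\right) \left(271460 + 313763\right) = \left(\frac{1}{259 + 260^{2}} \cdot 411 + 300009\right) 585223 = \left(\frac{1}{259 + 67600} \cdot 411 + 300009\right) 585223 = \left(\frac{1}{67859} \cdot 411 + 300009\right) 585223 = \left(\frac{411}{67859} + 300009\right) 585223 = \frac{20358311142}{67859} \cdot 585223 = \frac{11914151921454666}{67859}$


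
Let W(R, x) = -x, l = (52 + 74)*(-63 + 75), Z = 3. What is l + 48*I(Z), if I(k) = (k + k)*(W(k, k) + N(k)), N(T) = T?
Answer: 1512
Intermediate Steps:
l = 1512 (l = 126*12 = 1512)
I(k) = 0 (I(k) = (k + k)*(-k + k) = (2*k)*0 = 0)
l + 48*I(Z) = 1512 + 48*0 = 1512 + 0 = 1512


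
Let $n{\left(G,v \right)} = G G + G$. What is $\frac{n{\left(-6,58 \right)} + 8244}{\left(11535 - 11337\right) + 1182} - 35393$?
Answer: $- \frac{8139011}{230} \approx -35387.0$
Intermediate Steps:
$n{\left(G,v \right)} = G + G^{2}$ ($n{\left(G,v \right)} = G^{2} + G = G + G^{2}$)
$\frac{n{\left(-6,58 \right)} + 8244}{\left(11535 - 11337\right) + 1182} - 35393 = \frac{- 6 \left(1 - 6\right) + 8244}{\left(11535 - 11337\right) + 1182} - 35393 = \frac{\left(-6\right) \left(-5\right) + 8244}{198 + 1182} - 35393 = \frac{30 + 8244}{1380} - 35393 = 8274 \cdot \frac{1}{1380} - 35393 = \frac{1379}{230} - 35393 = - \frac{8139011}{230}$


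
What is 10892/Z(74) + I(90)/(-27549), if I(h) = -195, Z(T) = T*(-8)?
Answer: -24995689/1359084 ≈ -18.392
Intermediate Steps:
Z(T) = -8*T
10892/Z(74) + I(90)/(-27549) = 10892/((-8*74)) - 195/(-27549) = 10892/(-592) - 195*(-1/27549) = 10892*(-1/592) + 65/9183 = -2723/148 + 65/9183 = -24995689/1359084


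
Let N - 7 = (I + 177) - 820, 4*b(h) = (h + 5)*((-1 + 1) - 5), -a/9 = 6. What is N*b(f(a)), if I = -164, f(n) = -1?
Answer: 4000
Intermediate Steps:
a = -54 (a = -9*6 = -54)
b(h) = -25/4 - 5*h/4 (b(h) = ((h + 5)*((-1 + 1) - 5))/4 = ((5 + h)*(0 - 5))/4 = ((5 + h)*(-5))/4 = (-25 - 5*h)/4 = -25/4 - 5*h/4)
N = -800 (N = 7 + ((-164 + 177) - 820) = 7 + (13 - 820) = 7 - 807 = -800)
N*b(f(a)) = -800*(-25/4 - 5/4*(-1)) = -800*(-25/4 + 5/4) = -800*(-5) = 4000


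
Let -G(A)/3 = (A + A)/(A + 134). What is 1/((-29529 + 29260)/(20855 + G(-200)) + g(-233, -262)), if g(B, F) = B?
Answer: -229205/53407724 ≈ -0.0042916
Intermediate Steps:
G(A) = -6*A/(134 + A) (G(A) = -3*(A + A)/(A + 134) = -3*2*A/(134 + A) = -6*A/(134 + A))
1/((-29529 + 29260)/(20855 + G(-200)) + g(-233, -262)) = 1/((-29529 + 29260)/(20855 - 6*(-200)/(134 - 200)) - 233) = 1/(-269/(20855 - 6*(-200)/(-66)) - 233) = 1/(-269/(20855 - 6*(-200)*(-1/66)) - 233) = 1/(-269/(20855 - 200/11) - 233) = 1/(-269/229205/11 - 233) = 1/(-269*11/229205 - 233) = 1/(-2959/229205 - 233) = 1/(-53407724/229205) = -229205/53407724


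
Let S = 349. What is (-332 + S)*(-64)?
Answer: -1088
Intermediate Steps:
(-332 + S)*(-64) = (-332 + 349)*(-64) = 17*(-64) = -1088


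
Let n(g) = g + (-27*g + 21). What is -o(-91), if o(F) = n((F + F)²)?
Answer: 861203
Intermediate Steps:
n(g) = 21 - 26*g (n(g) = g + (21 - 27*g) = 21 - 26*g)
o(F) = 21 - 104*F² (o(F) = 21 - 26*(F + F)² = 21 - 26*4*F² = 21 - 104*F²)
-o(-91) = -(21 - 104*(-91)²) = -(21 - 104*8281) = -(21 - 861224) = -1*(-861203) = 861203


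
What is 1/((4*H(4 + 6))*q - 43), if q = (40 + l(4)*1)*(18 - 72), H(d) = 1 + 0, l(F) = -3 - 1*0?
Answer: -1/8035 ≈ -0.00012446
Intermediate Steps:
l(F) = -3 (l(F) = -3 + 0 = -3)
H(d) = 1
q = -1998 (q = (40 - 3*1)*(18 - 72) = (40 - 3)*(-54) = 37*(-54) = -1998)
1/((4*H(4 + 6))*q - 43) = 1/((4*1)*(-1998) - 43) = 1/(4*(-1998) - 43) = 1/(-7992 - 43) = 1/(-8035) = -1/8035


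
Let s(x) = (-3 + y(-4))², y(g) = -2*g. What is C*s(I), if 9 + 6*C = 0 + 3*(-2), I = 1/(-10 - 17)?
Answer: -125/2 ≈ -62.500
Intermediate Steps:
I = -1/27 (I = 1/(-27) = -1/27 ≈ -0.037037)
s(x) = 25 (s(x) = (-3 - 2*(-4))² = (-3 + 8)² = 5² = 25)
C = -5/2 (C = -3/2 + (0 + 3*(-2))/6 = -3/2 + (0 - 6)/6 = -3/2 + (⅙)*(-6) = -3/2 - 1 = -5/2 ≈ -2.5000)
C*s(I) = -5/2*25 = -125/2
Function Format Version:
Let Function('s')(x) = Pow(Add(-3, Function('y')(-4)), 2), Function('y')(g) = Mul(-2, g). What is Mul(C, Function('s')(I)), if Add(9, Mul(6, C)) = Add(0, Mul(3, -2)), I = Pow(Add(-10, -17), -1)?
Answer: Rational(-125, 2) ≈ -62.500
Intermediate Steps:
I = Rational(-1, 27) (I = Pow(-27, -1) = Rational(-1, 27) ≈ -0.037037)
Function('s')(x) = 25 (Function('s')(x) = Pow(Add(-3, Mul(-2, -4)), 2) = Pow(Add(-3, 8), 2) = Pow(5, 2) = 25)
C = Rational(-5, 2) (C = Add(Rational(-3, 2), Mul(Rational(1, 6), Add(0, Mul(3, -2)))) = Add(Rational(-3, 2), Mul(Rational(1, 6), Add(0, -6))) = Add(Rational(-3, 2), Mul(Rational(1, 6), -6)) = Add(Rational(-3, 2), -1) = Rational(-5, 2) ≈ -2.5000)
Mul(C, Function('s')(I)) = Mul(Rational(-5, 2), 25) = Rational(-125, 2)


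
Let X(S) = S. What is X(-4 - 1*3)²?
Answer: 49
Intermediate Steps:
X(-4 - 1*3)² = (-4 - 1*3)² = (-4 - 3)² = (-7)² = 49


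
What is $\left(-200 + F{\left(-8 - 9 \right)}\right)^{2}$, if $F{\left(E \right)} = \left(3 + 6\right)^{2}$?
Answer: $14161$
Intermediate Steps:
$F{\left(E \right)} = 81$ ($F{\left(E \right)} = 9^{2} = 81$)
$\left(-200 + F{\left(-8 - 9 \right)}\right)^{2} = \left(-200 + 81\right)^{2} = \left(-119\right)^{2} = 14161$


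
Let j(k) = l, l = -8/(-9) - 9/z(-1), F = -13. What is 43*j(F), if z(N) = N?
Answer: 3827/9 ≈ 425.22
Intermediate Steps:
l = 89/9 (l = -8/(-9) - 9/(-1) = -8*(-⅑) - 9*(-1) = 8/9 + 9 = 89/9 ≈ 9.8889)
j(k) = 89/9
43*j(F) = 43*(89/9) = 3827/9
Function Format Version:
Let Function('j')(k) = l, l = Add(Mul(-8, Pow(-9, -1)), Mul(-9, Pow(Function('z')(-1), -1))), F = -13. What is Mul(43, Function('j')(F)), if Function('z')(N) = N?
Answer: Rational(3827, 9) ≈ 425.22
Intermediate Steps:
l = Rational(89, 9) (l = Add(Mul(-8, Pow(-9, -1)), Mul(-9, Pow(-1, -1))) = Add(Mul(-8, Rational(-1, 9)), Mul(-9, -1)) = Add(Rational(8, 9), 9) = Rational(89, 9) ≈ 9.8889)
Function('j')(k) = Rational(89, 9)
Mul(43, Function('j')(F)) = Mul(43, Rational(89, 9)) = Rational(3827, 9)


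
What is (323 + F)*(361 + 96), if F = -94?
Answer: 104653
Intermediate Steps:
(323 + F)*(361 + 96) = (323 - 94)*(361 + 96) = 229*457 = 104653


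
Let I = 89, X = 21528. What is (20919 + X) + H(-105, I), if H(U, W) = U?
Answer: 42342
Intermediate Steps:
(20919 + X) + H(-105, I) = (20919 + 21528) - 105 = 42447 - 105 = 42342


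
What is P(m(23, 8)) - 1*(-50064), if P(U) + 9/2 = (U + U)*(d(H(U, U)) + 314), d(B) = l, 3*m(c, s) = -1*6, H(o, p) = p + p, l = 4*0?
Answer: 97607/2 ≈ 48804.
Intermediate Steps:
l = 0
H(o, p) = 2*p
m(c, s) = -2 (m(c, s) = (-1*6)/3 = (⅓)*(-6) = -2)
d(B) = 0
P(U) = -9/2 + 628*U (P(U) = -9/2 + (U + U)*(0 + 314) = -9/2 + (2*U)*314 = -9/2 + 628*U)
P(m(23, 8)) - 1*(-50064) = (-9/2 + 628*(-2)) - 1*(-50064) = (-9/2 - 1256) + 50064 = -2521/2 + 50064 = 97607/2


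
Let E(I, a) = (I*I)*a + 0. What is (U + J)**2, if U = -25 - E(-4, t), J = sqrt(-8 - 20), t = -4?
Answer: 1493 + 156*I*sqrt(7) ≈ 1493.0 + 412.74*I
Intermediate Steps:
E(I, a) = a*I**2 (E(I, a) = I**2*a + 0 = a*I**2 + 0 = a*I**2)
J = 2*I*sqrt(7) (J = sqrt(-28) = 2*I*sqrt(7) ≈ 5.2915*I)
U = 39 (U = -25 - (-4)*(-4)**2 = -25 - (-4)*16 = -25 - 1*(-64) = -25 + 64 = 39)
(U + J)**2 = (39 + 2*I*sqrt(7))**2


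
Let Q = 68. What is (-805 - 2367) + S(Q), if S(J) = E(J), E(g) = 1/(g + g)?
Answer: -431391/136 ≈ -3172.0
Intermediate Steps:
E(g) = 1/(2*g)
S(J) = 1/(2*J)
(-805 - 2367) + S(Q) = (-805 - 2367) + (½)/68 = -3172 + (½)*(1/68) = -3172 + 1/136 = -431391/136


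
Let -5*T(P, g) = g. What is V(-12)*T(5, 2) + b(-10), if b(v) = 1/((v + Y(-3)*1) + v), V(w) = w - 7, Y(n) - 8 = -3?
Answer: 113/15 ≈ 7.5333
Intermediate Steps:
Y(n) = 5 (Y(n) = 8 - 3 = 5)
T(P, g) = -g/5
V(w) = -7 + w
b(v) = 1/(5 + 2*v) (b(v) = 1/((v + 5*1) + v) = 1/((v + 5) + v) = 1/((5 + v) + v) = 1/(5 + 2*v))
V(-12)*T(5, 2) + b(-10) = (-7 - 12)*(-⅕*2) + 1/(5 + 2*(-10)) = -19*(-⅖) + 1/(5 - 20) = 38/5 + 1/(-15) = 38/5 - 1/15 = 113/15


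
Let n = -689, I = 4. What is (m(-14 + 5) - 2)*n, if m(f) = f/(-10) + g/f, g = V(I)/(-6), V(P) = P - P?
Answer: 7579/10 ≈ 757.90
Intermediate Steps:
V(P) = 0
g = 0 (g = 0/(-6) = 0*(-1/6) = 0)
m(f) = -f/10 (m(f) = f/(-10) + 0/f = f*(-1/10) + 0 = -f/10 + 0 = -f/10)
(m(-14 + 5) - 2)*n = (-(-14 + 5)/10 - 2)*(-689) = (-1/10*(-9) - 2)*(-689) = (9/10 - 2)*(-689) = -11/10*(-689) = 7579/10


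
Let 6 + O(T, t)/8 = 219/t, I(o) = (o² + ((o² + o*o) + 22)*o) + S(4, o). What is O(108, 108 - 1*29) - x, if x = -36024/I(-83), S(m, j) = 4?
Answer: -2325400176/89942053 ≈ -25.854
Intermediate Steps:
I(o) = 4 + o² + o*(22 + 2*o²) (I(o) = (o² + ((o² + o*o) + 22)*o) + 4 = (o² + ((o² + o²) + 22)*o) + 4 = (o² + (2*o² + 22)*o) + 4 = (o² + (22 + 2*o²)*o) + 4 = (o² + o*(22 + 2*o²)) + 4 = 4 + o² + o*(22 + 2*o²))
x = 36024/1138507 (x = -36024/(4 + (-83)² + 2*(-83)³ + 22*(-83)) = -36024/(4 + 6889 + 2*(-571787) - 1826) = -36024/(4 + 6889 - 1143574 - 1826) = -36024/(-1138507) = -36024*(-1/1138507) = 36024/1138507 ≈ 0.031641)
O(T, t) = -48 + 1752/t (O(T, t) = -48 + 8*(219/t) = -48 + 1752/t)
O(108, 108 - 1*29) - x = (-48 + 1752/(108 - 1*29)) - 1*36024/1138507 = (-48 + 1752/(108 - 29)) - 36024/1138507 = (-48 + 1752/79) - 36024/1138507 = -2040/79 - 36024/1138507 = -2325400176/89942053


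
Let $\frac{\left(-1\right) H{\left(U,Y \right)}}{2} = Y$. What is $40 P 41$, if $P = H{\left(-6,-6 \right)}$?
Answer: $19680$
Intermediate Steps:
$H{\left(U,Y \right)} = - 2 Y$
$P = 12$ ($P = \left(-2\right) \left(-6\right) = 12$)
$40 P 41 = 40 \cdot 12 \cdot 41 = 480 \cdot 41 = 19680$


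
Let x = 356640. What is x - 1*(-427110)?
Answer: 783750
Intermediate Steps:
x - 1*(-427110) = 356640 - 1*(-427110) = 356640 + 427110 = 783750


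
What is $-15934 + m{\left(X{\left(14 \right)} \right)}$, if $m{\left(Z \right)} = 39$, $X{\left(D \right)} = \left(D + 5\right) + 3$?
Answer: $-15895$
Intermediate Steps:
$X{\left(D \right)} = 8 + D$ ($X{\left(D \right)} = \left(5 + D\right) + 3 = 8 + D$)
$-15934 + m{\left(X{\left(14 \right)} \right)} = -15934 + 39 = -15895$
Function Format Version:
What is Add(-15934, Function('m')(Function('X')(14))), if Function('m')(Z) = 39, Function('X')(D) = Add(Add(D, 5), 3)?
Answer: -15895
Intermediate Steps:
Function('X')(D) = Add(8, D) (Function('X')(D) = Add(Add(5, D), 3) = Add(8, D))
Add(-15934, Function('m')(Function('X')(14))) = Add(-15934, 39) = -15895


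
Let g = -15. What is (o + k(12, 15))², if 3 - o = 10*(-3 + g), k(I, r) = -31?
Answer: 23104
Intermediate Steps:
o = 183 (o = 3 - 10*(-3 - 15) = 3 - 10*(-18) = 3 - 1*(-180) = 3 + 180 = 183)
(o + k(12, 15))² = (183 - 31)² = 152² = 23104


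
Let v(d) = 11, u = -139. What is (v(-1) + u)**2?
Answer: 16384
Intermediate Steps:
(v(-1) + u)**2 = (11 - 139)**2 = (-128)**2 = 16384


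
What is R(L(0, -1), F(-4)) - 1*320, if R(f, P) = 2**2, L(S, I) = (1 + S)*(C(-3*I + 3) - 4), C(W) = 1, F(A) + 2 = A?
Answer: -316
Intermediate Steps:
F(A) = -2 + A
L(S, I) = -3 - 3*S (L(S, I) = (1 + S)*(1 - 4) = (1 + S)*(-3) = -3 - 3*S)
R(f, P) = 4
R(L(0, -1), F(-4)) - 1*320 = 4 - 1*320 = 4 - 320 = -316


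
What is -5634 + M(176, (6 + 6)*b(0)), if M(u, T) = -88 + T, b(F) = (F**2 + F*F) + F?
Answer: -5722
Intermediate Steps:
b(F) = F + 2*F**2 (b(F) = (F**2 + F**2) + F = 2*F**2 + F = F + 2*F**2)
-5634 + M(176, (6 + 6)*b(0)) = -5634 + (-88 + (6 + 6)*(0*(1 + 2*0))) = -5634 + (-88 + 12*(0*(1 + 0))) = -5634 + (-88 + 12*(0*1)) = -5634 + (-88 + 12*0) = -5634 + (-88 + 0) = -5634 - 88 = -5722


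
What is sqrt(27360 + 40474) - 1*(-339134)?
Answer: 339134 + sqrt(67834) ≈ 3.3939e+5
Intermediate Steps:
sqrt(27360 + 40474) - 1*(-339134) = sqrt(67834) + 339134 = 339134 + sqrt(67834)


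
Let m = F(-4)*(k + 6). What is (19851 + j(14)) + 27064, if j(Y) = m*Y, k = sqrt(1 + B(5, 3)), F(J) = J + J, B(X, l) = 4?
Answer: 46243 - 112*sqrt(5) ≈ 45993.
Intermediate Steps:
F(J) = 2*J
k = sqrt(5) (k = sqrt(1 + 4) = sqrt(5) ≈ 2.2361)
m = -48 - 8*sqrt(5) (m = (2*(-4))*(sqrt(5) + 6) = -8*(6 + sqrt(5)) = -48 - 8*sqrt(5) ≈ -65.889)
j(Y) = Y*(-48 - 8*sqrt(5)) (j(Y) = (-48 - 8*sqrt(5))*Y = Y*(-48 - 8*sqrt(5)))
(19851 + j(14)) + 27064 = (19851 - 8*14*(6 + sqrt(5))) + 27064 = (19851 + (-672 - 112*sqrt(5))) + 27064 = (19179 - 112*sqrt(5)) + 27064 = 46243 - 112*sqrt(5)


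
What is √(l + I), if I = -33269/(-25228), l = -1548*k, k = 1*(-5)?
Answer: √4262091407/742 ≈ 87.985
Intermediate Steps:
k = -5
l = 7740 (l = -1548*(-5) = 7740)
I = 1957/1484 (I = -33269*(-1/25228) = 1957/1484 ≈ 1.3187)
√(l + I) = √(7740 + 1957/1484) = √(11488117/1484) = √4262091407/742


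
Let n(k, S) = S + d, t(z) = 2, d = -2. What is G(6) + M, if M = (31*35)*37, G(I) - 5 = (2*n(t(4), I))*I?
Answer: 40198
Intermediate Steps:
n(k, S) = -2 + S (n(k, S) = S - 2 = -2 + S)
G(I) = 5 + I*(-4 + 2*I) (G(I) = 5 + (2*(-2 + I))*I = 5 + (-4 + 2*I)*I = 5 + I*(-4 + 2*I))
M = 40145 (M = 1085*37 = 40145)
G(6) + M = (5 + 2*6*(-2 + 6)) + 40145 = (5 + 2*6*4) + 40145 = (5 + 48) + 40145 = 53 + 40145 = 40198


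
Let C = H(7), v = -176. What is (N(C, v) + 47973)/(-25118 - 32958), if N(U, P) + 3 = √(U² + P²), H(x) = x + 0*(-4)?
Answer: -23985/29038 - 5*√1241/58076 ≈ -0.82902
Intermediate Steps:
H(x) = x (H(x) = x + 0 = x)
C = 7
N(U, P) = -3 + √(P² + U²) (N(U, P) = -3 + √(U² + P²) = -3 + √(P² + U²))
(N(C, v) + 47973)/(-25118 - 32958) = ((-3 + √((-176)² + 7²)) + 47973)/(-25118 - 32958) = ((-3 + √(30976 + 49)) + 47973)/(-58076) = ((-3 + √31025) + 47973)*(-1/58076) = ((-3 + 5*√1241) + 47973)*(-1/58076) = (47970 + 5*√1241)*(-1/58076) = -23985/29038 - 5*√1241/58076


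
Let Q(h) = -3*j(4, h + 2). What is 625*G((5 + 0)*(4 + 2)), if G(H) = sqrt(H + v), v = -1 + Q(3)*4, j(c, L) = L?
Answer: 625*I*sqrt(31) ≈ 3479.9*I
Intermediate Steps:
Q(h) = -6 - 3*h (Q(h) = -3*(h + 2) = -3*(2 + h) = -6 - 3*h)
v = -61 (v = -1 + (-6 - 3*3)*4 = -1 + (-6 - 9)*4 = -1 - 15*4 = -1 - 60 = -61)
G(H) = sqrt(-61 + H) (G(H) = sqrt(H - 61) = sqrt(-61 + H))
625*G((5 + 0)*(4 + 2)) = 625*sqrt(-61 + (5 + 0)*(4 + 2)) = 625*sqrt(-61 + 5*6) = 625*sqrt(-61 + 30) = 625*sqrt(-31) = 625*(I*sqrt(31)) = 625*I*sqrt(31)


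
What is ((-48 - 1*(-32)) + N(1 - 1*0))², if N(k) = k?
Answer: 225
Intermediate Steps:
((-48 - 1*(-32)) + N(1 - 1*0))² = ((-48 - 1*(-32)) + (1 - 1*0))² = ((-48 + 32) + (1 + 0))² = (-16 + 1)² = (-15)² = 225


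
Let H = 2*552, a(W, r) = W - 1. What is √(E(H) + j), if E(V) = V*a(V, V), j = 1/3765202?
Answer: 85*√2389369390713634/3765202 ≈ 1103.5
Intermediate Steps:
a(W, r) = -1 + W
j = 1/3765202 ≈ 2.6559e-7
H = 1104
E(V) = V*(-1 + V)
√(E(H) + j) = √(1104*(-1 + 1104) + 1/3765202) = √(1104*1103 + 1/3765202) = √(1217712 + 1/3765202) = √(4584931657825/3765202) = 85*√2389369390713634/3765202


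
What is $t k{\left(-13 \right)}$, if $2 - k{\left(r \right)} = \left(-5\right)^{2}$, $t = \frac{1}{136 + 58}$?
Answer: $- \frac{23}{194} \approx -0.11856$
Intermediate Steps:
$t = \frac{1}{194} \approx 0.0051546$
$k{\left(r \right)} = -23$ ($k{\left(r \right)} = 2 - \left(-5\right)^{2} = 2 - 25 = -23$)
$t k{\left(-13 \right)} = \frac{1}{194} \left(-23\right) = - \frac{23}{194}$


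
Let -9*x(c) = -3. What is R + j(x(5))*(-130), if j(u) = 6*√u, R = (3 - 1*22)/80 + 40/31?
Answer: 2611/2480 - 260*√3 ≈ -449.28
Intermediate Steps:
x(c) = ⅓ (x(c) = -⅑*(-3) = ⅓)
R = 2611/2480 (R = (3 - 22)*(1/80) + 40*(1/31) = -19*1/80 + 40/31 = -19/80 + 40/31 = 2611/2480 ≈ 1.0528)
R + j(x(5))*(-130) = 2611/2480 + (6*√(⅓))*(-130) = 2611/2480 + (6*(√3/3))*(-130) = 2611/2480 + (2*√3)*(-130) = 2611/2480 - 260*√3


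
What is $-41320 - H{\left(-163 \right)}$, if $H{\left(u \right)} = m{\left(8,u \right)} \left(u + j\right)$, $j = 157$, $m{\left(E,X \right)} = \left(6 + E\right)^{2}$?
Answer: $-40144$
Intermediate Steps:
$H{\left(u \right)} = 30772 + 196 u$ ($H{\left(u \right)} = \left(6 + 8\right)^{2} \left(u + 157\right) = 14^{2} \left(157 + u\right) = 196 \left(157 + u\right) = 30772 + 196 u$)
$-41320 - H{\left(-163 \right)} = -41320 - \left(30772 + 196 \left(-163\right)\right) = -41320 - \left(30772 - 31948\right) = -41320 - -1176 = -41320 + 1176 = -40144$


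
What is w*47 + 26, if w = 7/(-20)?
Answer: 191/20 ≈ 9.5500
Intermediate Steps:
w = -7/20 (w = 7*(-1/20) = -7/20 ≈ -0.35000)
w*47 + 26 = -7/20*47 + 26 = -329/20 + 26 = 191/20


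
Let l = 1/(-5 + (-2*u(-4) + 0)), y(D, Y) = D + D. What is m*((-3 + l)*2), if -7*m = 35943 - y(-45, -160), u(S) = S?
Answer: 192176/7 ≈ 27454.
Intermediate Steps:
y(D, Y) = 2*D
l = 1/3 (l = 1/(-5 + (-2*(-4) + 0)) = 1/(-5 + (8 + 0)) = 1/(-5 + 8) = 1/3 ≈ 0.33333)
m = -36033/7 (m = -(35943 - 2*(-45))/7 = -(35943 - 1*(-90))/7 = -(35943 + 90)/7 = -1/7*36033 = -36033/7 ≈ -5147.6)
m*((-3 + l)*2) = -36033*(-3 + 1/3)*2/7 = -(-96088)*2/7 = -36033/7*(-16/3) = 192176/7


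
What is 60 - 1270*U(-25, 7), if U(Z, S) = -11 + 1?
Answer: 12760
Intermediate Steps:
U(Z, S) = -10
60 - 1270*U(-25, 7) = 60 - 1270*(-10) = 60 + 12700 = 12760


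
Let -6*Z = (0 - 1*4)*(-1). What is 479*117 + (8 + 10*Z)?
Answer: 168133/3 ≈ 56044.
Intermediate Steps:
Z = -⅔ (Z = -(0 - 1*4)*(-1)/6 = -(0 - 4)*(-1)/6 = -(-2)*(-1)/3 = -⅙*4 = -⅔ ≈ -0.66667)
479*117 + (8 + 10*Z) = 479*117 + (8 + 10*(-⅔)) = 56043 + (8 - 20/3) = 56043 + 4/3 = 168133/3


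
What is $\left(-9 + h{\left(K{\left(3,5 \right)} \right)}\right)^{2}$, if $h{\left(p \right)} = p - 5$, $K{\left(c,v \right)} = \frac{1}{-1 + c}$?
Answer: $\frac{729}{4} \approx 182.25$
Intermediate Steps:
$h{\left(p \right)} = -5 + p$
$\left(-9 + h{\left(K{\left(3,5 \right)} \right)}\right)^{2} = \left(-9 - \left(5 - \frac{1}{-1 + 3}\right)\right)^{2} = \left(-9 - \left(5 - \frac{1}{2}\right)\right)^{2} = \left(-9 + \left(-5 + \frac{1}{2}\right)\right)^{2} = \left(-9 - \frac{9}{2}\right)^{2} = \left(- \frac{27}{2}\right)^{2} = \frac{729}{4}$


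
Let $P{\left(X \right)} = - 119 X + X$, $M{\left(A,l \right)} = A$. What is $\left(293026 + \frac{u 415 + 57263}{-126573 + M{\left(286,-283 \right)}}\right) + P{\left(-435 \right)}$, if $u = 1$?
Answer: $\frac{43487628494}{126287} \approx 3.4436 \cdot 10^{5}$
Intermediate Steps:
$P{\left(X \right)} = - 118 X$
$\left(293026 + \frac{u 415 + 57263}{-126573 + M{\left(286,-283 \right)}}\right) + P{\left(-435 \right)} = \left(293026 + \frac{1 \cdot 415 + 57263}{-126573 + 286}\right) - -51330 = \left(293026 + \frac{415 + 57263}{-126287}\right) + 51330 = \left(293026 + 57678 \left(- \frac{1}{126287}\right)\right) + 51330 = \left(293026 - \frac{57678}{126287}\right) + 51330 = \frac{37005316784}{126287} + 51330 = \frac{43487628494}{126287}$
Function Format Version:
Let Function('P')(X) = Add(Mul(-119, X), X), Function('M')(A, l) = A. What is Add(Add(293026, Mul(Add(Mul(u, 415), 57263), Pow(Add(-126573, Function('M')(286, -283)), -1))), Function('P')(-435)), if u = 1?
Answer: Rational(43487628494, 126287) ≈ 3.4436e+5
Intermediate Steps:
Function('P')(X) = Mul(-118, X)
Add(Add(293026, Mul(Add(Mul(u, 415), 57263), Pow(Add(-126573, Function('M')(286, -283)), -1))), Function('P')(-435)) = Add(Add(293026, Mul(Add(Mul(1, 415), 57263), Pow(Add(-126573, 286), -1))), Mul(-118, -435)) = Add(Add(293026, Mul(Add(415, 57263), Pow(-126287, -1))), 51330) = Add(Add(293026, Mul(57678, Rational(-1, 126287))), 51330) = Add(Add(293026, Rational(-57678, 126287)), 51330) = Add(Rational(37005316784, 126287), 51330) = Rational(43487628494, 126287)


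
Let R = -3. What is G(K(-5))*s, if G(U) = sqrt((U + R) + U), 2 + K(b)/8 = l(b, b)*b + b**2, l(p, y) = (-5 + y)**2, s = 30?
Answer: 30*I*sqrt(7635) ≈ 2621.4*I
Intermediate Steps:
K(b) = -16 + 8*b**2 + 8*b*(-5 + b)**2 (K(b) = -16 + 8*((-5 + b)**2*b + b**2) = -16 + 8*(b*(-5 + b)**2 + b**2) = -16 + 8*(b**2 + b*(-5 + b)**2) = -16 + (8*b**2 + 8*b*(-5 + b)**2) = -16 + 8*b**2 + 8*b*(-5 + b)**2)
G(U) = sqrt(-3 + 2*U) (G(U) = sqrt((U - 3) + U) = sqrt((-3 + U) + U) = sqrt(-3 + 2*U))
G(K(-5))*s = sqrt(-3 + 2*(-16 + 8*(-5)**2 + 8*(-5)*(-5 - 5)**2))*30 = sqrt(-3 + 2*(-16 + 8*25 + 8*(-5)*(-10)**2))*30 = sqrt(-3 + 2*(-16 + 200 + 8*(-5)*100))*30 = sqrt(-3 + 2*(-16 + 200 - 4000))*30 = sqrt(-3 + 2*(-3816))*30 = sqrt(-3 - 7632)*30 = sqrt(-7635)*30 = (I*sqrt(7635))*30 = 30*I*sqrt(7635)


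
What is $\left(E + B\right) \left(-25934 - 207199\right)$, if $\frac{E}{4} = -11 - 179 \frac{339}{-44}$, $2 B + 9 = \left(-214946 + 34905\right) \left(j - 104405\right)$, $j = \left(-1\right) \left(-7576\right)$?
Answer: $- \frac{22353399371747571}{11} \approx -2.0321 \cdot 10^{15}$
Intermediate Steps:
$j = 7576$
$B = 8716594990$ ($B = - \frac{9}{2} + \frac{\left(-214946 + 34905\right) \left(7576 - 104405\right)}{2} = - \frac{9}{2} + \frac{\left(-180041\right) \left(-96829\right)}{2} = - \frac{9}{2} + \frac{1}{2} \cdot 17433189989 = - \frac{9}{2} + \frac{17433189989}{2} = 8716594990$)
$E = \frac{60197}{11}$ ($E = 4 \left(-11 - 179 \frac{339}{-44}\right) = 4 \left(-11 - 179 \cdot 339 \left(- \frac{1}{44}\right)\right) = 4 \left(-11 - - \frac{60681}{44}\right) = 4 \left(-11 + \frac{60681}{44}\right) = 4 \cdot \frac{60197}{44} = \frac{60197}{11} \approx 5472.5$)
$\left(E + B\right) \left(-25934 - 207199\right) = \left(\frac{60197}{11} + 8716594990\right) \left(-25934 - 207199\right) = \frac{95882605087}{11} \left(-233133\right) = - \frac{22353399371747571}{11}$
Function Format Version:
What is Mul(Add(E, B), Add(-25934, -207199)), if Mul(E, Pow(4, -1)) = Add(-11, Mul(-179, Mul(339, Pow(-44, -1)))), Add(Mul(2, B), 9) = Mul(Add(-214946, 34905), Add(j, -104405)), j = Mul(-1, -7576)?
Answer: Rational(-22353399371747571, 11) ≈ -2.0321e+15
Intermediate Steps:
j = 7576
B = 8716594990 (B = Add(Rational(-9, 2), Mul(Rational(1, 2), Mul(Add(-214946, 34905), Add(7576, -104405)))) = Add(Rational(-9, 2), Mul(Rational(1, 2), Mul(-180041, -96829))) = Add(Rational(-9, 2), Mul(Rational(1, 2), 17433189989)) = Add(Rational(-9, 2), Rational(17433189989, 2)) = 8716594990)
E = Rational(60197, 11) (E = Mul(4, Add(-11, Mul(-179, Mul(339, Pow(-44, -1))))) = Mul(4, Add(-11, Mul(-179, Mul(339, Rational(-1, 44))))) = Mul(4, Add(-11, Mul(-179, Rational(-339, 44)))) = Mul(4, Add(-11, Rational(60681, 44))) = Mul(4, Rational(60197, 44)) = Rational(60197, 11) ≈ 5472.5)
Mul(Add(E, B), Add(-25934, -207199)) = Mul(Add(Rational(60197, 11), 8716594990), Add(-25934, -207199)) = Mul(Rational(95882605087, 11), -233133) = Rational(-22353399371747571, 11)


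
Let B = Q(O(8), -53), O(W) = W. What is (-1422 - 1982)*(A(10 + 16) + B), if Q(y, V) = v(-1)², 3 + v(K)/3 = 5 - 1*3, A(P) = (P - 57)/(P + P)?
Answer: -371887/13 ≈ -28607.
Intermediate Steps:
A(P) = (-57 + P)/(2*P) (A(P) = (-57 + P)/((2*P)) = (-57 + P)*(1/(2*P)) = (-57 + P)/(2*P))
v(K) = -3 (v(K) = -9 + 3*(5 - 1*3) = -9 + 3*(5 - 3) = -9 + 3*2 = -9 + 6 = -3)
Q(y, V) = 9 (Q(y, V) = (-3)² = 9)
B = 9
(-1422 - 1982)*(A(10 + 16) + B) = (-1422 - 1982)*((-57 + (10 + 16))/(2*(10 + 16)) + 9) = -3404*((½)*(-57 + 26)/26 + 9) = -3404*((½)*(1/26)*(-31) + 9) = -3404*(-31/52 + 9) = -3404*437/52 = -371887/13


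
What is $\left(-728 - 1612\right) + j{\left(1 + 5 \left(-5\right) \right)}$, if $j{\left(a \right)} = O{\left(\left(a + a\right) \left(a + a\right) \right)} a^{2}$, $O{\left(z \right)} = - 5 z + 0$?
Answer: $-6637860$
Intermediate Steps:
$O{\left(z \right)} = - 5 z$
$j{\left(a \right)} = - 20 a^{4}$ ($j{\left(a \right)} = - 5 \left(a + a\right) \left(a + a\right) a^{2} = - 5 \cdot 2 a 2 a a^{2} = - 5 \cdot 4 a^{2} a^{2} = - 20 a^{2} a^{2} = - 20 a^{4}$)
$\left(-728 - 1612\right) + j{\left(1 + 5 \left(-5\right) \right)} = \left(-728 - 1612\right) - 20 \left(1 + 5 \left(-5\right)\right)^{4} = -2340 - 20 \left(1 - 25\right)^{4} = -2340 - 20 \left(-24\right)^{4} = -2340 - 6635520 = -6637860$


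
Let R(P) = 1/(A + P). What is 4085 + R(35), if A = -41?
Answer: 24509/6 ≈ 4084.8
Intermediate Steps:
R(P) = 1/(-41 + P)
4085 + R(35) = 4085 + 1/(-41 + 35) = 4085 + 1/(-6) = 4085 - 1/6 = 24509/6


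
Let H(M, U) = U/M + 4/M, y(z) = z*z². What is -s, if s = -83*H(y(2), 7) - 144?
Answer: 2065/8 ≈ 258.13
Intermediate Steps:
y(z) = z³
H(M, U) = 4/M + U/M
s = -2065/8 (s = -83*(4 + 7)/(2³) - 144 = -83*11/8 - 144 = -913/8 - 144 = -2065/8 ≈ -258.13)
-s = -1*(-2065/8) = 2065/8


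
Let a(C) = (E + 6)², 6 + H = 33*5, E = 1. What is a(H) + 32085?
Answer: 32134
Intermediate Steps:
H = 159 (H = -6 + 33*5 = -6 + 165 = 159)
a(C) = 49 (a(C) = (1 + 6)² = 7² = 49)
a(H) + 32085 = 49 + 32085 = 32134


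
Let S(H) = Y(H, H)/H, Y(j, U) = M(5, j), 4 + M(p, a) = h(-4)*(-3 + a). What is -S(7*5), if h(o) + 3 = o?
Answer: 228/35 ≈ 6.5143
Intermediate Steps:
h(o) = -3 + o
M(p, a) = 17 - 7*a (M(p, a) = -4 + (-3 - 4)*(-3 + a) = -4 - 7*(-3 + a) = -4 + (21 - 7*a) = 17 - 7*a)
Y(j, U) = 17 - 7*j
S(H) = (17 - 7*H)/H
-S(7*5) = -(-7 + 17/((7*5))) = -(-7 + 17/35) = -1*(-228/35) = 228/35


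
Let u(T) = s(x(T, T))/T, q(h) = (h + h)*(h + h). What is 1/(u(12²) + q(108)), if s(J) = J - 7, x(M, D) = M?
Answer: 144/6718601 ≈ 2.1433e-5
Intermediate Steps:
s(J) = -7 + J
q(h) = 4*h² (q(h) = (2*h)*(2*h) = 4*h²)
u(T) = (-7 + T)/T
1/(u(12²) + q(108)) = 1/((-7 + 12²)/(12²) + 4*108²) = 1/((-7 + 144)/144 + 4*11664) = 1/((1/144)*137 + 46656) = 1/(137/144 + 46656) = 1/(6718601/144) = 144/6718601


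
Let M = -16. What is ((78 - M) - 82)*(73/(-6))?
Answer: -146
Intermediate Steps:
((78 - M) - 82)*(73/(-6)) = ((78 - 1*(-16)) - 82)*(73/(-6)) = ((78 + 16) - 82)*(73*(-⅙)) = (94 - 82)*(-73/6) = 12*(-73/6) = -146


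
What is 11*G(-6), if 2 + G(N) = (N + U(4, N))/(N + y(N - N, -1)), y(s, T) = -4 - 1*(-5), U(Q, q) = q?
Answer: 22/5 ≈ 4.4000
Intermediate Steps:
y(s, T) = 1 (y(s, T) = -4 + 5 = 1)
G(N) = -2 + 2*N/(1 + N) (G(N) = -2 + (N + N)/(N + 1) = -2 + (2*N)/(1 + N) = -2 + 2*N/(1 + N))
11*G(-6) = 11*(-2/(1 - 6)) = 11*(-2/(-5)) = 11*(-2*(-⅕)) = 11*(⅖) = 22/5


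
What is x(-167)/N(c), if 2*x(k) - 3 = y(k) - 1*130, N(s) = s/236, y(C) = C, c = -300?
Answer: 2891/25 ≈ 115.64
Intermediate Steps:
N(s) = s/236 (N(s) = s*(1/236) = s/236)
x(k) = -127/2 + k/2 (x(k) = 3/2 + (k - 1*130)/2 = 3/2 + (k - 130)/2 = 3/2 + (-130 + k)/2 = 3/2 + (-65 + k/2) = -127/2 + k/2)
x(-167)/N(c) = (-127/2 + (½)*(-167))/(((1/236)*(-300))) = (-127/2 - 167/2)/(-75/59) = -147*(-59/75) = 2891/25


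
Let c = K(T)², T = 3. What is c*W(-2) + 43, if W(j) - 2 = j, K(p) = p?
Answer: 43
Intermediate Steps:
W(j) = 2 + j
c = 9 (c = 3² = 9)
c*W(-2) + 43 = 9*(2 - 2) + 43 = 9*0 + 43 = 0 + 43 = 43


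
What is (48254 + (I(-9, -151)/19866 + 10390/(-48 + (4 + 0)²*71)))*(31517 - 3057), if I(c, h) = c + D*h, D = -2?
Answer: 1855554147054485/1350888 ≈ 1.3736e+9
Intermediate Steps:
I(c, h) = c - 2*h
(48254 + (I(-9, -151)/19866 + 10390/(-48 + (4 + 0)²*71)))*(31517 - 3057) = (48254 + ((-9 - 2*(-151))/19866 + 10390/(-48 + (4 + 0)²*71)))*(31517 - 3057) = (48254 + ((-9 + 302)*(1/19866) + 10390/(-48 + 4²*71)))*28460 = (48254 + (293*(1/19866) + 10390/(-48 + 16*71)))*28460 = (48254 + (293/19866 + 10390/(-48 + 1136)))*28460 = (48254 + (293/19866 + 10390/1088))*28460 = (48254 + (293/19866 + 10390*(1/1088)))*28460 = (48254 + (293/19866 + 5195/544))*28460 = (48254 + 51681631/5403552)*28460 = (260794679839/5403552)*28460 = 1855554147054485/1350888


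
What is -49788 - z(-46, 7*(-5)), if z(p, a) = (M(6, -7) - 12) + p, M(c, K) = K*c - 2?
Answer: -49686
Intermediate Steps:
M(c, K) = -2 + K*c
z(p, a) = -56 + p (z(p, a) = ((-2 - 7*6) - 12) + p = ((-2 - 42) - 12) + p = (-44 - 12) + p = -56 + p)
-49788 - z(-46, 7*(-5)) = -49788 - (-56 - 46) = -49788 - 1*(-102) = -49788 + 102 = -49686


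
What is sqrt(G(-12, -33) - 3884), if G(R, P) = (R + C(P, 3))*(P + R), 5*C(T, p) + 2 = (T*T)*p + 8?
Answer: I*sqrt(32801) ≈ 181.11*I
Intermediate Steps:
C(T, p) = 6/5 + p*T**2/5 (C(T, p) = -2/5 + ((T*T)*p + 8)/5 = -2/5 + (T**2*p + 8)/5 = -2/5 + (p*T**2 + 8)/5 = -2/5 + (8 + p*T**2)/5 = -2/5 + (8/5 + p*T**2/5) = 6/5 + p*T**2/5)
G(R, P) = (P + R)*(6/5 + R + 3*P**2/5) (G(R, P) = (R + (6/5 + (1/5)*3*P**2))*(P + R) = (R + (6/5 + 3*P**2/5))*(P + R) = (6/5 + R + 3*P**2/5)*(P + R) = (P + R)*(6/5 + R + 3*P**2/5))
sqrt(G(-12, -33) - 3884) = sqrt(((-12)**2 - 33*(-12) + (3/5)*(-33)*(2 + (-33)**2) + (3/5)*(-12)*(2 + (-33)**2)) - 3884) = sqrt((144 + 396 + (3/5)*(-33)*(2 + 1089) + (3/5)*(-12)*(2 + 1089)) - 3884) = sqrt((144 + 396 + (3/5)*(-33)*1091 + (3/5)*(-12)*1091) - 3884) = sqrt((144 + 396 - 108009/5 - 39276/5) - 3884) = sqrt(-28917 - 3884) = sqrt(-32801) = I*sqrt(32801)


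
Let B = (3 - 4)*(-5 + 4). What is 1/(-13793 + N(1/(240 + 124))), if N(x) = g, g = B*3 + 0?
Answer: -1/13790 ≈ -7.2516e-5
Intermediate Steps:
B = 1 (B = -1*(-1) = 1)
g = 3 (g = 1*3 + 0 = 3 + 0 = 3)
N(x) = 3
1/(-13793 + N(1/(240 + 124))) = 1/(-13793 + 3) = 1/(-13790) = -1/13790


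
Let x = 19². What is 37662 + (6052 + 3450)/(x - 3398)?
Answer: 114369992/3037 ≈ 37659.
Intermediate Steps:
x = 361
37662 + (6052 + 3450)/(x - 3398) = 37662 + (6052 + 3450)/(361 - 3398) = 37662 + 9502/(-3037) = 37662 + 9502*(-1/3037) = 37662 - 9502/3037 = 114369992/3037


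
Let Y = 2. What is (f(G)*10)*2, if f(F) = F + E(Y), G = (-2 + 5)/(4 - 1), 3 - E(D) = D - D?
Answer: 80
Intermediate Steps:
E(D) = 3 (E(D) = 3 - (D - D) = 3 - 1*0 = 3 + 0 = 3)
G = 1 (G = 3/3 = 3*(1/3) = 1)
f(F) = 3 + F (f(F) = F + 3 = 3 + F)
(f(G)*10)*2 = ((3 + 1)*10)*2 = (4*10)*2 = 40*2 = 80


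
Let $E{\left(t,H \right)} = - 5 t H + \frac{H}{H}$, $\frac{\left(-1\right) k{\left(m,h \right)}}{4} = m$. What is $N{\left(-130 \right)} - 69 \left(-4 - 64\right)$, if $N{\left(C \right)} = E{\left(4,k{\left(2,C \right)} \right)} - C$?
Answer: $4983$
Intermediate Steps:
$k{\left(m,h \right)} = - 4 m$
$E{\left(t,H \right)} = 1 - 5 H t$ ($E{\left(t,H \right)} = - 5 H t + 1 = 1 - 5 H t$)
$N{\left(C \right)} = 161 - C$ ($N{\left(C \right)} = \left(1 - 5 \left(\left(-4\right) 2\right) 4\right) - C = \left(1 - \left(-40\right) 4\right) - C = \left(1 + 160\right) - C = 161 - C$)
$N{\left(-130 \right)} - 69 \left(-4 - 64\right) = \left(161 - -130\right) - 69 \left(-4 - 64\right) = \left(161 + 130\right) - 69 \left(-68\right) = 291 - -4692 = 291 + 4692 = 4983$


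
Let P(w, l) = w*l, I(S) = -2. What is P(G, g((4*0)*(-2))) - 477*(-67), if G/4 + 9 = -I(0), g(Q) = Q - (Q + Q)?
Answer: 31959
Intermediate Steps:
g(Q) = -Q (g(Q) = Q - 2*Q = -Q)
G = -28 (G = -36 + 4*(-1*(-2)) = -36 + 4*2 = -36 + 8 = -28)
P(w, l) = l*w
P(G, g((4*0)*(-2))) - 477*(-67) = -4*0*(-2)*(-28) - 477*(-67) = -0*(-2)*(-28) + 31959 = -1*0*(-28) + 31959 = 0*(-28) + 31959 = 0 + 31959 = 31959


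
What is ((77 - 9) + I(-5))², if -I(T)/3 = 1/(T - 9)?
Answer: 912025/196 ≈ 4653.2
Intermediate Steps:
I(T) = -3/(-9 + T) (I(T) = -3/(T - 9) = -3/(-9 + T))
((77 - 9) + I(-5))² = ((77 - 9) - 3/(-9 - 5))² = (68 - 3/(-14))² = (68 - 3*(-1/14))² = (68 + 3/14)² = (955/14)² = 912025/196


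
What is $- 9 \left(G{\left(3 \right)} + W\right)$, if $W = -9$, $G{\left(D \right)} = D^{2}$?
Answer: $0$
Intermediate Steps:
$- 9 \left(G{\left(3 \right)} + W\right) = - 9 \left(3^{2} - 9\right) = - 9 \left(9 - 9\right) = \left(-9\right) 0 = 0$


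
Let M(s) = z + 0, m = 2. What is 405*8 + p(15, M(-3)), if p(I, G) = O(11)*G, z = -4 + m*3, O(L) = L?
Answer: 3262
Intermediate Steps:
z = 2 (z = -4 + 2*3 = -4 + 6 = 2)
M(s) = 2 (M(s) = 2 + 0 = 2)
p(I, G) = 11*G
405*8 + p(15, M(-3)) = 405*8 + 11*2 = 3240 + 22 = 3262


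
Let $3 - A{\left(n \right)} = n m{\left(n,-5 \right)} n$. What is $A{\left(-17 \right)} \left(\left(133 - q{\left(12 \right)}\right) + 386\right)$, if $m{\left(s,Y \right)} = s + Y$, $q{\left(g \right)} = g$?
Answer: $3225027$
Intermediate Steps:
$m{\left(s,Y \right)} = Y + s$
$A{\left(n \right)} = 3 - n^{2} \left(-5 + n\right)$ ($A{\left(n \right)} = 3 - n \left(-5 + n\right) n = 3 - n^{2} \left(-5 + n\right)$)
$A{\left(-17 \right)} \left(\left(133 - q{\left(12 \right)}\right) + 386\right) = \left(3 + \left(-17\right)^{2} \left(5 - -17\right)\right) \left(\left(133 - 12\right) + 386\right) = \left(3 + 289 \left(5 + 17\right)\right) \left(\left(133 - 12\right) + 386\right) = \left(3 + 289 \cdot 22\right) \left(121 + 386\right) = \left(3 + 6358\right) 507 = 6361 \cdot 507 = 3225027$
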